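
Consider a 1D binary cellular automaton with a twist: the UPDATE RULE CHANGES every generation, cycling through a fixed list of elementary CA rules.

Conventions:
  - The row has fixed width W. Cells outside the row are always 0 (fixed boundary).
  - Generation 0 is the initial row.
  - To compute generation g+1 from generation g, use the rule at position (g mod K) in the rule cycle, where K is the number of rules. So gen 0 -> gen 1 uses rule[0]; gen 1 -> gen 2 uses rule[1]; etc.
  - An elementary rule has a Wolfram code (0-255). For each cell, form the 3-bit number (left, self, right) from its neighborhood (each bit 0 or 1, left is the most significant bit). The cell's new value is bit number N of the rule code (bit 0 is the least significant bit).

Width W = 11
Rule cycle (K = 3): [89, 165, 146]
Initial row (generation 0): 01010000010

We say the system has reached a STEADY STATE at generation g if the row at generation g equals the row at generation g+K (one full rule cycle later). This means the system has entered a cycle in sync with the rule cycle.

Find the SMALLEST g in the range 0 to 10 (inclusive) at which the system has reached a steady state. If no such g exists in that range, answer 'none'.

Gen 0: 01010000010
Gen 1 (rule 89): 00001111001
Gen 2 (rule 165): 11100110001
Gen 3 (rule 146): 01011001010
Gen 4 (rule 89): 00011100001
Gen 5 (rule 165): 11001001101
Gen 6 (rule 146): 00110110000
Gen 7 (rule 89): 10110111111
Gen 8 (rule 165): 11001011110
Gen 9 (rule 146): 00110001101
Gen 10 (rule 89): 10111101100
Gen 11 (rule 165): 11011010001
Gen 12 (rule 146): 00000001010
Gen 13 (rule 89): 11111100001

Answer: none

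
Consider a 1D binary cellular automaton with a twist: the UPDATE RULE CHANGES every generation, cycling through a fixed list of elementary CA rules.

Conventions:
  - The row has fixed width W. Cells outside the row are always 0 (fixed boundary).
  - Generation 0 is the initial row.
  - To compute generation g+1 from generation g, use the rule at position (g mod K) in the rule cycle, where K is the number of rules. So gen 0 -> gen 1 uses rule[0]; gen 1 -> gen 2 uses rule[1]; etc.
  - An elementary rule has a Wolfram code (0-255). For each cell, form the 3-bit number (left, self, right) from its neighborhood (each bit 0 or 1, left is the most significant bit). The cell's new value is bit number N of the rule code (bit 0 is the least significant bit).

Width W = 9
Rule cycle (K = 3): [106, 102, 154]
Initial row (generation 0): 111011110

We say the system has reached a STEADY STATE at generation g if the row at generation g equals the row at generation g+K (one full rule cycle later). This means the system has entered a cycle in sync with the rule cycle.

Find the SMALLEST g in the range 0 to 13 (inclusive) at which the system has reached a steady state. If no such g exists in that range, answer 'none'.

Gen 0: 111011110
Gen 1 (rule 106): 101110010
Gen 2 (rule 102): 110010110
Gen 3 (rule 154): 101100101
Gen 4 (rule 106): 011101010
Gen 5 (rule 102): 100111110
Gen 6 (rule 154): 011111101
Gen 7 (rule 106): 110000110
Gen 8 (rule 102): 010001010
Gen 9 (rule 154): 101010001
Gen 10 (rule 106): 010100010
Gen 11 (rule 102): 111100110
Gen 12 (rule 154): 111011101
Gen 13 (rule 106): 101110110
Gen 14 (rule 102): 110011010
Gen 15 (rule 154): 101110001
Gen 16 (rule 106): 011010010

Answer: none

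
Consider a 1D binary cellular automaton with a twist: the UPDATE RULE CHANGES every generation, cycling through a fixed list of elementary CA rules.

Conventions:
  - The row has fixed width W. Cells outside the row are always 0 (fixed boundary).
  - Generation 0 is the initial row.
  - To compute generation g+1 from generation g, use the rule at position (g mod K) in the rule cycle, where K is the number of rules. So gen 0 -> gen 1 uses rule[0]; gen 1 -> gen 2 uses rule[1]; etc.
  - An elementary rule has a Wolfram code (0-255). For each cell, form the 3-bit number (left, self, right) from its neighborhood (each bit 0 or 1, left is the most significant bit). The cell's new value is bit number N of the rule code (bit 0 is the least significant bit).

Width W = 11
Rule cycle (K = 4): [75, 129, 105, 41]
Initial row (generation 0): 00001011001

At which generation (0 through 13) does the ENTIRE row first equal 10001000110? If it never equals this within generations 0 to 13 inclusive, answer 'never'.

Gen 0: 00001011001
Gen 1 (rule 75): 11110011010
Gen 2 (rule 129): 01100000000
Gen 3 (rule 105): 01101111111
Gen 4 (rule 41): 01011000000
Gen 5 (rule 75): 10011011111
Gen 6 (rule 129): 00000001110
Gen 7 (rule 105): 11111101010
Gen 8 (rule 41): 10000010100
Gen 9 (rule 75): 00111100001
Gen 10 (rule 129): 10011001100
Gen 11 (rule 105): 00011001101
Gen 12 (rule 41): 11010001010
Gen 13 (rule 75): 11000110000

Answer: never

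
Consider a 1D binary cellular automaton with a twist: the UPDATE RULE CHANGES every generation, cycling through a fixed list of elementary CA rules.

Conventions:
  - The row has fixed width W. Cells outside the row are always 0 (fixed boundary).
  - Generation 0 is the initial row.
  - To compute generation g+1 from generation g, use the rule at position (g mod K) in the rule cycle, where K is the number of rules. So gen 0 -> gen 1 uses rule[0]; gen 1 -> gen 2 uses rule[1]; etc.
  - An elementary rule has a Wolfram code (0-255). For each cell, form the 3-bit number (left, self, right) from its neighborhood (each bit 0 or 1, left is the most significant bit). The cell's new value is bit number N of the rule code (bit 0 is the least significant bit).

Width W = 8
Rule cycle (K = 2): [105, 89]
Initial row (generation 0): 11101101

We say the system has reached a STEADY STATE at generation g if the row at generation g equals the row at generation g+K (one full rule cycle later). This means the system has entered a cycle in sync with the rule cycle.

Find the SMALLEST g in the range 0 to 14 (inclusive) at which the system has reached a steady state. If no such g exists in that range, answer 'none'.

Gen 0: 11101101
Gen 1 (rule 105): 10111110
Gen 2 (rule 89): 00100011
Gen 3 (rule 105): 10001011
Gen 4 (rule 89): 01100011
Gen 5 (rule 105): 01101011
Gen 6 (rule 89): 01100011
Gen 7 (rule 105): 01101011
Gen 8 (rule 89): 01100011
Gen 9 (rule 105): 01101011
Gen 10 (rule 89): 01100011
Gen 11 (rule 105): 01101011
Gen 12 (rule 89): 01100011
Gen 13 (rule 105): 01101011
Gen 14 (rule 89): 01100011
Gen 15 (rule 105): 01101011
Gen 16 (rule 89): 01100011

Answer: 4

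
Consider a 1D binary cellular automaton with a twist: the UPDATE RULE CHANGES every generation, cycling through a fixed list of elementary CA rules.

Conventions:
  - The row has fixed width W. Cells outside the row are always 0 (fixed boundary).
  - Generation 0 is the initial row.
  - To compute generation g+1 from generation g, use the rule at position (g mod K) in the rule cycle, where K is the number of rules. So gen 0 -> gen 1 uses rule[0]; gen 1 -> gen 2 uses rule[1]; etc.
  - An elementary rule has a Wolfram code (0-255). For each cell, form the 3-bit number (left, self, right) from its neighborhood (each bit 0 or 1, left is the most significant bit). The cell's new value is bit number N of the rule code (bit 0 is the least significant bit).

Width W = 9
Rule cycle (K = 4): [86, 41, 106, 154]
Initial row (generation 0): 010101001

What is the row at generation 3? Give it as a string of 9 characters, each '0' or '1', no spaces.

Answer: 010111000

Derivation:
Gen 0: 010101001
Gen 1 (rule 86): 110101111
Gen 2 (rule 41): 101011000
Gen 3 (rule 106): 010111000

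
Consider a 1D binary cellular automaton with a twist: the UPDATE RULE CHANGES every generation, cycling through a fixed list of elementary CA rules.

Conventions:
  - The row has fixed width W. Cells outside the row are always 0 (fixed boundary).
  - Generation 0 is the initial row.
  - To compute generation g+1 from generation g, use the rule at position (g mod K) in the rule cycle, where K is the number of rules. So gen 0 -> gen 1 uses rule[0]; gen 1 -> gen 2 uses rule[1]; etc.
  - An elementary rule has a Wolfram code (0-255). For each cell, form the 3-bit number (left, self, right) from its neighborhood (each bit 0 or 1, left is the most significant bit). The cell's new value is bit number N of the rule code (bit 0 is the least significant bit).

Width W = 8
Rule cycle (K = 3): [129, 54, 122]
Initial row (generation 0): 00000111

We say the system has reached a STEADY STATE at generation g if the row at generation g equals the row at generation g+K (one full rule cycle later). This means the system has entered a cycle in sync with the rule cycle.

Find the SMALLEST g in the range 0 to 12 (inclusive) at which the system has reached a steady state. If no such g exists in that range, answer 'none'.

Answer: none

Derivation:
Gen 0: 00000111
Gen 1 (rule 129): 11110010
Gen 2 (rule 54): 00001111
Gen 3 (rule 122): 00011001
Gen 4 (rule 129): 11000000
Gen 5 (rule 54): 00100000
Gen 6 (rule 122): 01010000
Gen 7 (rule 129): 00000111
Gen 8 (rule 54): 00001000
Gen 9 (rule 122): 00010100
Gen 10 (rule 129): 11000001
Gen 11 (rule 54): 00100011
Gen 12 (rule 122): 01010111
Gen 13 (rule 129): 00000010
Gen 14 (rule 54): 00000111
Gen 15 (rule 122): 00001101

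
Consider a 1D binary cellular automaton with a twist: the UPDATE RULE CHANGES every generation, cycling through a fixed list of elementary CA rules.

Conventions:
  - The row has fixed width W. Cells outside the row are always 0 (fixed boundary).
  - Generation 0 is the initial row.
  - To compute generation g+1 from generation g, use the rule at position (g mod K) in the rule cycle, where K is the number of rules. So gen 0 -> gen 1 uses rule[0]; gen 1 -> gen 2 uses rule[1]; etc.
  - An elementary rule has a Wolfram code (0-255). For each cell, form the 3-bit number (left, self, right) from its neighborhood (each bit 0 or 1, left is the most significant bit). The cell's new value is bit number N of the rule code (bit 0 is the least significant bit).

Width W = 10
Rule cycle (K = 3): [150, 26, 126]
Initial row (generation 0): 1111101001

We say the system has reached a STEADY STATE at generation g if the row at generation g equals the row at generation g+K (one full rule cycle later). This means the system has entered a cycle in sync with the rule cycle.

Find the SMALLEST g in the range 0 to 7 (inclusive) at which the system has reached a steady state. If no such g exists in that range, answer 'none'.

Answer: none

Derivation:
Gen 0: 1111101001
Gen 1 (rule 150): 0111001111
Gen 2 (rule 26): 1100111000
Gen 3 (rule 126): 1111101100
Gen 4 (rule 150): 0111000010
Gen 5 (rule 26): 1100100101
Gen 6 (rule 126): 1111111111
Gen 7 (rule 150): 0111111110
Gen 8 (rule 26): 1100000001
Gen 9 (rule 126): 1110000011
Gen 10 (rule 150): 0101000100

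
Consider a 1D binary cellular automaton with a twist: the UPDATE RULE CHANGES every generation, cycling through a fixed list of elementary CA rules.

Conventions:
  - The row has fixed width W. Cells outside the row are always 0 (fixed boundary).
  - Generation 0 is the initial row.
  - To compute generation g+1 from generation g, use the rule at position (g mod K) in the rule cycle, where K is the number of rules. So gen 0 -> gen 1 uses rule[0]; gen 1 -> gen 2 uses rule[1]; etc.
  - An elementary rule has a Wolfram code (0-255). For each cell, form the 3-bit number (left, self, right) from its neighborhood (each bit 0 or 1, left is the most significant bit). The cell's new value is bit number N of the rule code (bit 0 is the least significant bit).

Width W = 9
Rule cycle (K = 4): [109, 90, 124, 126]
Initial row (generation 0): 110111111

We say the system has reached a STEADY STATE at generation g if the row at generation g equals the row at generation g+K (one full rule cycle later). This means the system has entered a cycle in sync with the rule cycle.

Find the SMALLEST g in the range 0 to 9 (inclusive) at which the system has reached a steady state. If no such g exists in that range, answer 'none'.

Gen 0: 110111111
Gen 1 (rule 109): 111100001
Gen 2 (rule 90): 100110010
Gen 3 (rule 124): 110111011
Gen 4 (rule 126): 111101111
Gen 5 (rule 109): 100111001
Gen 6 (rule 90): 011101110
Gen 7 (rule 124): 010111011
Gen 8 (rule 126): 111101111
Gen 9 (rule 109): 100111001
Gen 10 (rule 90): 011101110
Gen 11 (rule 124): 010111011
Gen 12 (rule 126): 111101111
Gen 13 (rule 109): 100111001

Answer: 4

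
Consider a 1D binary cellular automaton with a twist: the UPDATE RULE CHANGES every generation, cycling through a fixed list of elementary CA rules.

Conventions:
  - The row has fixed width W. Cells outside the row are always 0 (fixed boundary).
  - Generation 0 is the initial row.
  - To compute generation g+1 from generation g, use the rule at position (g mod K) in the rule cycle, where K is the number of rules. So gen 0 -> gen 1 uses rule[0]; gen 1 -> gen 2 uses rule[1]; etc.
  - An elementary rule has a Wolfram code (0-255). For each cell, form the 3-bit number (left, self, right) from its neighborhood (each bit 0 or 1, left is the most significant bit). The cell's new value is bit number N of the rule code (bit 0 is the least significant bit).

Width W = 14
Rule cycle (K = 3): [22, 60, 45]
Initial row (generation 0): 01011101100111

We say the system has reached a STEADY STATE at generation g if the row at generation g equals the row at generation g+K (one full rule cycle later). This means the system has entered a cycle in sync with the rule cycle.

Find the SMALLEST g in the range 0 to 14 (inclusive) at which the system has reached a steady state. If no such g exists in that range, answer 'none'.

Answer: 4

Derivation:
Gen 0: 01011101100111
Gen 1 (rule 22): 11000000011000
Gen 2 (rule 60): 10100000010100
Gen 3 (rule 45): 11101111011101
Gen 4 (rule 22): 00000000000001
Gen 5 (rule 60): 00000000000001
Gen 6 (rule 45): 11111111111101
Gen 7 (rule 22): 00000000000001
Gen 8 (rule 60): 00000000000001
Gen 9 (rule 45): 11111111111101
Gen 10 (rule 22): 00000000000001
Gen 11 (rule 60): 00000000000001
Gen 12 (rule 45): 11111111111101
Gen 13 (rule 22): 00000000000001
Gen 14 (rule 60): 00000000000001
Gen 15 (rule 45): 11111111111101
Gen 16 (rule 22): 00000000000001
Gen 17 (rule 60): 00000000000001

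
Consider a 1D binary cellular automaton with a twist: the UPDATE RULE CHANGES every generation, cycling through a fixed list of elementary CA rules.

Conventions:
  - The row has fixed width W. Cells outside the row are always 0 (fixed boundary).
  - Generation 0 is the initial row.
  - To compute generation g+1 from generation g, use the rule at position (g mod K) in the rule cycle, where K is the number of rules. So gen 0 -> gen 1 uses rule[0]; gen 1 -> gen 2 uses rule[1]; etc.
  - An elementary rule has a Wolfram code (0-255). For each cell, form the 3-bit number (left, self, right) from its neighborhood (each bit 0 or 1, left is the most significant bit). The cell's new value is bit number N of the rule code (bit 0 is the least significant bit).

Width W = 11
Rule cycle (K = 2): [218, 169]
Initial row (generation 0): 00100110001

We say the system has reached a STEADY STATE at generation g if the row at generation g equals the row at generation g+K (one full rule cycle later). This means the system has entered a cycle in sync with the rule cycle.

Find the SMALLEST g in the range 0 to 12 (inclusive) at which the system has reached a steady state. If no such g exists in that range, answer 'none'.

Gen 0: 00100110001
Gen 1 (rule 218): 01011111010
Gen 2 (rule 169): 00111110100
Gen 3 (rule 218): 01111110010
Gen 4 (rule 169): 01111100000
Gen 5 (rule 218): 11111110000
Gen 6 (rule 169): 11111100111
Gen 7 (rule 218): 11111111111
Gen 8 (rule 169): 11111111110
Gen 9 (rule 218): 11111111111
Gen 10 (rule 169): 11111111110
Gen 11 (rule 218): 11111111111
Gen 12 (rule 169): 11111111110
Gen 13 (rule 218): 11111111111
Gen 14 (rule 169): 11111111110

Answer: 7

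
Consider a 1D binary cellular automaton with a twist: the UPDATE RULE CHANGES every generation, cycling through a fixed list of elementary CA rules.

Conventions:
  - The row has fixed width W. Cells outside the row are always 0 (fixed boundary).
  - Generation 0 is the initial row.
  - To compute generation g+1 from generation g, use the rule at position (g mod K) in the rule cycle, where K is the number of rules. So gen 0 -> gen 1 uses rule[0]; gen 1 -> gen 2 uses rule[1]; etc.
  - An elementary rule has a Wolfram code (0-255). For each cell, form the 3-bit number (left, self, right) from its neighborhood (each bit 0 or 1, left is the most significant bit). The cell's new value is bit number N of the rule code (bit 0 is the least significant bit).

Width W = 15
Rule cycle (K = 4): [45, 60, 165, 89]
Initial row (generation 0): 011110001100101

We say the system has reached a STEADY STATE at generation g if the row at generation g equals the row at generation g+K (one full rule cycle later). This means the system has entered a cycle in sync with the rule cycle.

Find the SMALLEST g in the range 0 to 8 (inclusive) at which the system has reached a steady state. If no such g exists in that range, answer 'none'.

Gen 0: 011110001100101
Gen 1 (rule 45): 010000101000111
Gen 2 (rule 60): 011000111100100
Gen 3 (rule 165): 000010011000101
Gen 4 (rule 89): 111001011110000
Gen 5 (rule 45): 100001110000111
Gen 6 (rule 60): 110001001000100
Gen 7 (rule 165): 000101001010101
Gen 8 (rule 89): 110000100000000
Gen 9 (rule 45): 100110101111111
Gen 10 (rule 60): 110101111000000
Gen 11 (rule 165): 001110110011111
Gen 12 (rule 89): 101010111010001

Answer: none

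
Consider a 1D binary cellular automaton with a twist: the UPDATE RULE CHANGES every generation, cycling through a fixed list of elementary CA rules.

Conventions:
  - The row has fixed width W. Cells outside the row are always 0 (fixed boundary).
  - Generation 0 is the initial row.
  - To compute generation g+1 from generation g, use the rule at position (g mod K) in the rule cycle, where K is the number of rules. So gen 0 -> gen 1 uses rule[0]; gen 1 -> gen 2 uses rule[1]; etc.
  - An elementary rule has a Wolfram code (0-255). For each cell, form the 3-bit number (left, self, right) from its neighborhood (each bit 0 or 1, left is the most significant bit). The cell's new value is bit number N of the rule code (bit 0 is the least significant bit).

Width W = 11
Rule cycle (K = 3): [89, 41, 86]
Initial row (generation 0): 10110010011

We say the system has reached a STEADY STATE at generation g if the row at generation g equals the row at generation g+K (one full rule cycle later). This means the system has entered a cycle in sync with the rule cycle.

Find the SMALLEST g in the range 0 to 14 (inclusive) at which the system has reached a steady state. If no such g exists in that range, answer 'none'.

Gen 0: 10110010011
Gen 1 (rule 89): 00111001011
Gen 2 (rule 41): 10100000110
Gen 3 (rule 86): 10110001011
Gen 4 (rule 89): 00111100011
Gen 5 (rule 41): 10100001010
Gen 6 (rule 86): 10110011011
Gen 7 (rule 89): 00111011011
Gen 8 (rule 41): 10100110110
Gen 9 (rule 86): 10111010011
Gen 10 (rule 89): 00101001011
Gen 11 (rule 41): 10010000110
Gen 12 (rule 86): 11111001011
Gen 13 (rule 89): 10001100011
Gen 14 (rule 41): 00101001010
Gen 15 (rule 86): 01101111011
Gen 16 (rule 89): 01101001011
Gen 17 (rule 41): 01010000110

Answer: none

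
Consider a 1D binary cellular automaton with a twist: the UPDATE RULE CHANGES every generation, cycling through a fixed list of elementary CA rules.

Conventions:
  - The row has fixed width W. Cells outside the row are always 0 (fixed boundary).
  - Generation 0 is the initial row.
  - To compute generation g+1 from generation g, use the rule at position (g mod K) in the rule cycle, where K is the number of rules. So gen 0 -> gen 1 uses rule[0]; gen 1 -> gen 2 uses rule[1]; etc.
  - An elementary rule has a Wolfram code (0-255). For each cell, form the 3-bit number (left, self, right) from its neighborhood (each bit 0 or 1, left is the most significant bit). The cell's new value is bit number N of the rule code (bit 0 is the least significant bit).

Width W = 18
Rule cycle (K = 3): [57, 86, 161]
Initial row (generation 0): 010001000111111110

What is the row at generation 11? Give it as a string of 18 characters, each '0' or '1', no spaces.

Answer: 111101111010101001

Derivation:
Gen 0: 010001000111111110
Gen 1 (rule 57): 001100110100000001
Gen 2 (rule 86): 010111010110000011
Gen 3 (rule 161): 001010101000111000
Gen 4 (rule 57): 100101010110100111
Gen 5 (rule 86): 111101010010111001
Gen 6 (rule 161): 011010100001010000
Gen 7 (rule 57): 010101011100101111
Gen 8 (rule 86): 110101000111100001
Gen 9 (rule 161): 001010010011001100
Gen 10 (rule 57): 100101001010101011
Gen 11 (rule 86): 111101111010101001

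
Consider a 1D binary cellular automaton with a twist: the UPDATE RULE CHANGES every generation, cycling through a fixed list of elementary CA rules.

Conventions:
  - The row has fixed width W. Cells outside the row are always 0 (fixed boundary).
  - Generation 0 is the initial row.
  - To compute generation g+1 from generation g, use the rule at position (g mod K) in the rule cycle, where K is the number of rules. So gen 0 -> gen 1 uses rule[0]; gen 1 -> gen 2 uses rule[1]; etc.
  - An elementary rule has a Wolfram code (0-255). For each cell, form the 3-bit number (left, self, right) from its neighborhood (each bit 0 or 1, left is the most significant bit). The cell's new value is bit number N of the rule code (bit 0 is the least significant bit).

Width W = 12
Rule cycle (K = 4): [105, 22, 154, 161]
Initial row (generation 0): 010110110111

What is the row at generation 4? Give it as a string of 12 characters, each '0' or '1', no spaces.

Gen 0: 010110110111
Gen 1 (rule 105): 001111111101
Gen 2 (rule 22): 010000000001
Gen 3 (rule 154): 101000000010
Gen 4 (rule 161): 010011111000

Answer: 010011111000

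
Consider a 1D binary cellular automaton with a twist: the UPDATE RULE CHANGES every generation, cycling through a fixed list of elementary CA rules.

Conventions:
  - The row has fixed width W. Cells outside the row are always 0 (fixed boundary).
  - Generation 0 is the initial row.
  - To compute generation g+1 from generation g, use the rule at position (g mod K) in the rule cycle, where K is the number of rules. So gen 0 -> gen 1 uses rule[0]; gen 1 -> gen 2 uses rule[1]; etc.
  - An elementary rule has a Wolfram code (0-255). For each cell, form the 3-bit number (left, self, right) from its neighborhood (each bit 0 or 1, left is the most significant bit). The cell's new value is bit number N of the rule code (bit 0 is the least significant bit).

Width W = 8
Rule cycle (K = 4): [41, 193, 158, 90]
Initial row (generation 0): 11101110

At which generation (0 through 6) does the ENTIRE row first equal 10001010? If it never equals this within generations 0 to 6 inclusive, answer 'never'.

Gen 0: 11101110
Gen 1 (rule 41): 10011000
Gen 2 (rule 193): 00001011
Gen 3 (rule 158): 00011010
Gen 4 (rule 90): 00111001
Gen 5 (rule 41): 10100000
Gen 6 (rule 193): 00001111

Answer: never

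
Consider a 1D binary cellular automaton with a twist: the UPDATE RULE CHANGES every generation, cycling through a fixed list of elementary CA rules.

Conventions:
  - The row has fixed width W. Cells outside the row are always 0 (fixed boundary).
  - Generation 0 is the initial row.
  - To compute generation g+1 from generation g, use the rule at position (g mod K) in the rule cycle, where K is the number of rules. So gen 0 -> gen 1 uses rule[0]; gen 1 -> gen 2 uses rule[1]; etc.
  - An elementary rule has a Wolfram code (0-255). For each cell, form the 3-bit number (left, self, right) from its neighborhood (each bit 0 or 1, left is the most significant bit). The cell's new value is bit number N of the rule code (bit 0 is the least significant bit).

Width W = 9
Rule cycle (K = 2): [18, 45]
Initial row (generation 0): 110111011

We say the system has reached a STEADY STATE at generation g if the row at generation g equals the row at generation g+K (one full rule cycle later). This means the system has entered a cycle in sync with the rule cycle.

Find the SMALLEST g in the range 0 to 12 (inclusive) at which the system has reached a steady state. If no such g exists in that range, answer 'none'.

Answer: 1

Derivation:
Gen 0: 110111011
Gen 1 (rule 18): 000000000
Gen 2 (rule 45): 111111111
Gen 3 (rule 18): 000000000
Gen 4 (rule 45): 111111111
Gen 5 (rule 18): 000000000
Gen 6 (rule 45): 111111111
Gen 7 (rule 18): 000000000
Gen 8 (rule 45): 111111111
Gen 9 (rule 18): 000000000
Gen 10 (rule 45): 111111111
Gen 11 (rule 18): 000000000
Gen 12 (rule 45): 111111111
Gen 13 (rule 18): 000000000
Gen 14 (rule 45): 111111111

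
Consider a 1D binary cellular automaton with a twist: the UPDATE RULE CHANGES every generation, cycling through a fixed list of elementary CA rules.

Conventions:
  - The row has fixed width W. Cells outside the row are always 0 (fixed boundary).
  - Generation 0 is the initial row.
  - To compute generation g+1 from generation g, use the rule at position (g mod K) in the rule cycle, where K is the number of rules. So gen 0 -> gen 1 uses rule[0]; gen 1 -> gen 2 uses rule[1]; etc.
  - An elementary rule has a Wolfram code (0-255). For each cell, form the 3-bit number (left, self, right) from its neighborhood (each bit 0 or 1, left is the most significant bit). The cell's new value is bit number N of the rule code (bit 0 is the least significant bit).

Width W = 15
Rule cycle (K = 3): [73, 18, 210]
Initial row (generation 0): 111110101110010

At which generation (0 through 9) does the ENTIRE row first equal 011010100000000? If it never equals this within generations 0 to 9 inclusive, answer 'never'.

Answer: never

Derivation:
Gen 0: 111110101110010
Gen 1 (rule 73): 100010001010000
Gen 2 (rule 18): 010101010001000
Gen 3 (rule 210): 100000001010100
Gen 4 (rule 73): 001111100000001
Gen 5 (rule 18): 010000010000010
Gen 6 (rule 210): 101000101000101
Gen 7 (rule 73): 000010000010000
Gen 8 (rule 18): 000101000101000
Gen 9 (rule 210): 001000101000100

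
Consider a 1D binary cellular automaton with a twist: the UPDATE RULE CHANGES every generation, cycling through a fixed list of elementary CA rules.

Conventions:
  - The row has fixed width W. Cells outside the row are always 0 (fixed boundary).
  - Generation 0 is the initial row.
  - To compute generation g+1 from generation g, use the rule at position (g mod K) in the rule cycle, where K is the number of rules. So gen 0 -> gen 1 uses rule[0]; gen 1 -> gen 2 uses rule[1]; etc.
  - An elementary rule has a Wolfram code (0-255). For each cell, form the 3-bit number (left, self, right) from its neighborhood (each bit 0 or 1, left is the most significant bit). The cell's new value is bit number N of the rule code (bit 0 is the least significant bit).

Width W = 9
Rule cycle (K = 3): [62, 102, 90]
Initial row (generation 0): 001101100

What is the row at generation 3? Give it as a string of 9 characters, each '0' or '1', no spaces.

Gen 0: 001101100
Gen 1 (rule 62): 011011010
Gen 2 (rule 102): 101101110
Gen 3 (rule 90): 001101011

Answer: 001101011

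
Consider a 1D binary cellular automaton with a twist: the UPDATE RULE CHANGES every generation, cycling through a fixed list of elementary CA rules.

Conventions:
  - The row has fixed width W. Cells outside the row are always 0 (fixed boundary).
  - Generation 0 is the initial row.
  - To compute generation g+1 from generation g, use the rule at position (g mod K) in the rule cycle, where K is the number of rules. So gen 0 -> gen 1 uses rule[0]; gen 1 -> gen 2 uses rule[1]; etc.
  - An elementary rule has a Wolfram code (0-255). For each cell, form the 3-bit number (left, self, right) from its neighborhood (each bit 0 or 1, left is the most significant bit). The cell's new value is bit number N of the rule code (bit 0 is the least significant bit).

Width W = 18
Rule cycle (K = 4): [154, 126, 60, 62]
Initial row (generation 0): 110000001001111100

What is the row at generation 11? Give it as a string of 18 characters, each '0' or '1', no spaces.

Answer: 100010100010000000

Derivation:
Gen 0: 110000001001111100
Gen 1 (rule 154): 101000010111111010
Gen 2 (rule 126): 111100111100001111
Gen 3 (rule 60): 100010100010001000
Gen 4 (rule 62): 110111110111011100
Gen 5 (rule 154): 100111100110011010
Gen 6 (rule 126): 111100111111111111
Gen 7 (rule 60): 100010100000000000
Gen 8 (rule 62): 110111110000000000
Gen 9 (rule 154): 100111101000000000
Gen 10 (rule 126): 111100111100000000
Gen 11 (rule 60): 100010100010000000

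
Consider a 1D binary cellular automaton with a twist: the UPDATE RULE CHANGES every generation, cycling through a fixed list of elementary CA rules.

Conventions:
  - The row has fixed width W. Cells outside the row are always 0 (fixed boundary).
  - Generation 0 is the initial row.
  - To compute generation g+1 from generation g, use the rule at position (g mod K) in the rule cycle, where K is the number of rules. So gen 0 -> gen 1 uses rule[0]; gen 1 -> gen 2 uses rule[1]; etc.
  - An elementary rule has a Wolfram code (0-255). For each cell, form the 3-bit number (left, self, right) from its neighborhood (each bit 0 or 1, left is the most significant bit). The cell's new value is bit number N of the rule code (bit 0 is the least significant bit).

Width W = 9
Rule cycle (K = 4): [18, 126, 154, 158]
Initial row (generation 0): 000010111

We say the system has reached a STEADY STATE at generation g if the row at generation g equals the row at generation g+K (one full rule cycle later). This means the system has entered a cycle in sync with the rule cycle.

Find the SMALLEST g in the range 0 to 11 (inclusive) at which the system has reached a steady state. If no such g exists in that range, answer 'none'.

Answer: 9

Derivation:
Gen 0: 000010111
Gen 1 (rule 18): 000100000
Gen 2 (rule 126): 001110000
Gen 3 (rule 154): 011101000
Gen 4 (rule 158): 111001100
Gen 5 (rule 18): 000110010
Gen 6 (rule 126): 001111111
Gen 7 (rule 154): 011111110
Gen 8 (rule 158): 111111101
Gen 9 (rule 18): 000000000
Gen 10 (rule 126): 000000000
Gen 11 (rule 154): 000000000
Gen 12 (rule 158): 000000000
Gen 13 (rule 18): 000000000
Gen 14 (rule 126): 000000000
Gen 15 (rule 154): 000000000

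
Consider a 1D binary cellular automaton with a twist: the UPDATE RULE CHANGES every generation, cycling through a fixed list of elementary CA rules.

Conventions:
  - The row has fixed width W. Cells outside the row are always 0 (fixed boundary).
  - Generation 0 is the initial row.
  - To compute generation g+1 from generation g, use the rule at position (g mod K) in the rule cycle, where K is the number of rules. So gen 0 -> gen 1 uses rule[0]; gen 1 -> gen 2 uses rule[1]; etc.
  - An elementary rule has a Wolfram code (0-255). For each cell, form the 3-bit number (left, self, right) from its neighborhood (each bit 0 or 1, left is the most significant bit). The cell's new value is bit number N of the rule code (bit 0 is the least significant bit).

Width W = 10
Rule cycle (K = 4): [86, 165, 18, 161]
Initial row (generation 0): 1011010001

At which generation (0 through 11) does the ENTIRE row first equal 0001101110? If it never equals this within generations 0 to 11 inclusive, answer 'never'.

Answer: 9

Derivation:
Gen 0: 1011010001
Gen 1 (rule 86): 1001011011
Gen 2 (rule 165): 1001100100
Gen 3 (rule 18): 0110011010
Gen 4 (rule 161): 0000000100
Gen 5 (rule 86): 0000001110
Gen 6 (rule 165): 1111100100
Gen 7 (rule 18): 0000011010
Gen 8 (rule 161): 1111000100
Gen 9 (rule 86): 0001101110
Gen 10 (rule 165): 1100010100
Gen 11 (rule 18): 0010100010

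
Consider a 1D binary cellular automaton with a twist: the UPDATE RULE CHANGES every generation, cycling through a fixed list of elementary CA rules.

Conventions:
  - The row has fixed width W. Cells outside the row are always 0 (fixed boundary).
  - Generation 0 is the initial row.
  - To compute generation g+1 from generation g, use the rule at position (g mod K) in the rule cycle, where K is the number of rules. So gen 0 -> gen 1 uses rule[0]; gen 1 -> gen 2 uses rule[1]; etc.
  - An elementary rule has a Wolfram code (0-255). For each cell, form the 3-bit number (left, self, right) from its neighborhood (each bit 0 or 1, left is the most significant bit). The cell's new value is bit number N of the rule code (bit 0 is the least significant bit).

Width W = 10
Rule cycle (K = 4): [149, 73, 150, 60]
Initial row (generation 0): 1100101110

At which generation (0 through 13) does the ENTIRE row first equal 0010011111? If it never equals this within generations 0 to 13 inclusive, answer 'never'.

Gen 0: 1100101110
Gen 1 (rule 149): 0010100101
Gen 2 (rule 73): 1000000000
Gen 3 (rule 150): 1100000000
Gen 4 (rule 60): 1010000000
Gen 5 (rule 149): 1011111111
Gen 6 (rule 73): 0010000001
Gen 7 (rule 150): 0111000011
Gen 8 (rule 60): 0100100010
Gen 9 (rule 149): 0110111011
Gen 10 (rule 73): 0110101011
Gen 11 (rule 150): 1000101000
Gen 12 (rule 60): 1100111100
Gen 13 (rule 149): 0010011011

Answer: never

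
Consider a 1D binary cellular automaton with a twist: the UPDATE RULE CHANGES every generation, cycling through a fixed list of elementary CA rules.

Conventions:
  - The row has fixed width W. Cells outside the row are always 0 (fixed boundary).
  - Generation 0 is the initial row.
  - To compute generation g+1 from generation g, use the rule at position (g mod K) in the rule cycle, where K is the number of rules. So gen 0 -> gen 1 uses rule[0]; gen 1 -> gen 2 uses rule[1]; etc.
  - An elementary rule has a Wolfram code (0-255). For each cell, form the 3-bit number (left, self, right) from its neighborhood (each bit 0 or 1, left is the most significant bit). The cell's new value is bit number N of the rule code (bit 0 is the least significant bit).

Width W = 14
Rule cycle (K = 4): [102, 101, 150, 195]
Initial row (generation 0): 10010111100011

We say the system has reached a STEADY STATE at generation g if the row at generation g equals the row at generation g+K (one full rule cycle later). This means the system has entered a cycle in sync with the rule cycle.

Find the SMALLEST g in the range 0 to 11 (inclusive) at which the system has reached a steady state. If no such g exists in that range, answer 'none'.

Answer: none

Derivation:
Gen 0: 10010111100011
Gen 1 (rule 102): 10111000100101
Gen 2 (rule 101): 11001010100111
Gen 3 (rule 150): 00111010111010
Gen 4 (rule 195): 11011000011000
Gen 5 (rule 102): 01101000101000
Gen 6 (rule 101): 00111010111011
Gen 7 (rule 150): 01010010010000
Gen 8 (rule 195): 10000100100111
Gen 9 (rule 102): 10001101101001
Gen 10 (rule 101): 10100110111001
Gen 11 (rule 150): 10111000010111
Gen 12 (rule 195): 00011011100011
Gen 13 (rule 102): 00101100100101
Gen 14 (rule 101): 10110100100111
Gen 15 (rule 150): 10000111111010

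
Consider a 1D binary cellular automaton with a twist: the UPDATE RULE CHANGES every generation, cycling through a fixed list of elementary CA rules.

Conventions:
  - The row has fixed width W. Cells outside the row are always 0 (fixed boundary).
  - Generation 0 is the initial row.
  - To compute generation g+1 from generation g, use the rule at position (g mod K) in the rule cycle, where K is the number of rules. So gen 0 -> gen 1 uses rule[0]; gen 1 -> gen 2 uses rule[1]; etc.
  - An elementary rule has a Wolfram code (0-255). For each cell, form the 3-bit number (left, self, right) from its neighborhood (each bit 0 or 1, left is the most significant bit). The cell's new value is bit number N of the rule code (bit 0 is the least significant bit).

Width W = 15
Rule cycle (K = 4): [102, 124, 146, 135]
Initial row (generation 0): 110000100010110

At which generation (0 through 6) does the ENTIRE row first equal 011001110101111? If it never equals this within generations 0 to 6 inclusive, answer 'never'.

Answer: 2

Derivation:
Gen 0: 110000100010110
Gen 1 (rule 102): 010001100111010
Gen 2 (rule 124): 011001110101111
Gen 3 (rule 146): 100110100000110
Gen 4 (rule 135): 101000101111000
Gen 5 (rule 102): 111001110001000
Gen 6 (rule 124): 101101011001100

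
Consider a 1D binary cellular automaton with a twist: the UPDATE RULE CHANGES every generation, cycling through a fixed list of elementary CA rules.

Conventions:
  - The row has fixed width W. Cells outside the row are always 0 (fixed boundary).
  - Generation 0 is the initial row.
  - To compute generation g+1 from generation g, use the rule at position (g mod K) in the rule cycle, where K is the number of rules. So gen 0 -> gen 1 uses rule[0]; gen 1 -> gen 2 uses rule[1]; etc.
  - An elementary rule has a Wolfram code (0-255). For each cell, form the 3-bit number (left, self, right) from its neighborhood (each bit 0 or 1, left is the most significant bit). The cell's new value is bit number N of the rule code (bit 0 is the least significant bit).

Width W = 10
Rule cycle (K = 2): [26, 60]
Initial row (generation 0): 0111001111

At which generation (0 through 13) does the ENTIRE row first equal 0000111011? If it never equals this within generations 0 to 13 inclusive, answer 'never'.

Gen 0: 0111001111
Gen 1 (rule 26): 1100111000
Gen 2 (rule 60): 1010100100
Gen 3 (rule 26): 0000011010
Gen 4 (rule 60): 0000010111
Gen 5 (rule 26): 0000100100
Gen 6 (rule 60): 0000110110
Gen 7 (rule 26): 0001100101
Gen 8 (rule 60): 0001010111
Gen 9 (rule 26): 0010000100
Gen 10 (rule 60): 0011000110
Gen 11 (rule 26): 0110101101
Gen 12 (rule 60): 0101111011
Gen 13 (rule 26): 1001000010

Answer: never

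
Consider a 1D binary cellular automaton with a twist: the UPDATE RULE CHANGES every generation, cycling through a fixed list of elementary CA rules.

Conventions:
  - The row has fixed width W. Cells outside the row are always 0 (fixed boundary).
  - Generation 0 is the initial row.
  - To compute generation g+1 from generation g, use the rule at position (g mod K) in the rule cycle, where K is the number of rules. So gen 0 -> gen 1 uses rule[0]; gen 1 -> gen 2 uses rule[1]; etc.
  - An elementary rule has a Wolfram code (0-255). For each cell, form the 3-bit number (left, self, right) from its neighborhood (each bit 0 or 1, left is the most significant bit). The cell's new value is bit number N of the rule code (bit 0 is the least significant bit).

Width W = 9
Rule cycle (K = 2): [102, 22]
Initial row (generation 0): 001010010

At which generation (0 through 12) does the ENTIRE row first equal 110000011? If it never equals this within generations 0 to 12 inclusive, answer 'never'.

Answer: 9

Derivation:
Gen 0: 001010010
Gen 1 (rule 102): 011110110
Gen 2 (rule 22): 100000001
Gen 3 (rule 102): 100000011
Gen 4 (rule 22): 110000100
Gen 5 (rule 102): 010001100
Gen 6 (rule 22): 111010010
Gen 7 (rule 102): 001110110
Gen 8 (rule 22): 010000001
Gen 9 (rule 102): 110000011
Gen 10 (rule 22): 001000100
Gen 11 (rule 102): 011001100
Gen 12 (rule 22): 100110010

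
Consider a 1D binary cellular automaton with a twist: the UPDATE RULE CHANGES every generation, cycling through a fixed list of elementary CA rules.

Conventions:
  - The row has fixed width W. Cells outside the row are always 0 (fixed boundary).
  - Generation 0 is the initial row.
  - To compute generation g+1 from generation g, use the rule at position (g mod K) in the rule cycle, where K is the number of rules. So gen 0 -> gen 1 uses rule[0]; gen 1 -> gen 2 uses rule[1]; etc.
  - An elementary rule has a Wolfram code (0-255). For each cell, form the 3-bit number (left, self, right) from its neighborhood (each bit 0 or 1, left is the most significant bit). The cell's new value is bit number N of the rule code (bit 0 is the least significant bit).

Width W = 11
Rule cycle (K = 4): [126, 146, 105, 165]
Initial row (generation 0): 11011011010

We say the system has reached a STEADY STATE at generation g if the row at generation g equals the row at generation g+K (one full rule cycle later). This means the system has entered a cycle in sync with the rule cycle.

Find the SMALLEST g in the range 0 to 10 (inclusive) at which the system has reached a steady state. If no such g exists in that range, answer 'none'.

Gen 0: 11011011010
Gen 1 (rule 126): 11111111111
Gen 2 (rule 146): 01111111110
Gen 3 (rule 105): 01000000010
Gen 4 (rule 165): 01011111010
Gen 5 (rule 126): 11110001111
Gen 6 (rule 146): 01101010110
Gen 7 (rule 105): 01110101110
Gen 8 (rule 165): 00101110100
Gen 9 (rule 126): 01111011110
Gen 10 (rule 146): 10110001101
Gen 11 (rule 105): 01110101110
Gen 12 (rule 165): 00101110100
Gen 13 (rule 126): 01111011110
Gen 14 (rule 146): 10110001101

Answer: 7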